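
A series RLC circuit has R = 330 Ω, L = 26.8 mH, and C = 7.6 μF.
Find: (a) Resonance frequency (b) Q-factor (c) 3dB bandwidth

Step 1 — Resonance: ω₀ = 1/√(LC) = 1/√(0.0268·7.6e-06) = 2216 rad/s.
Step 2 — f₀ = ω₀/(2π) = 352.7 Hz.
Step 3 — Series Q: Q = ω₀L/R = 2216·0.0268/330 = 0.1799.
Step 4 — Bandwidth: Δω = ω₀/Q = 1.231e+04 rad/s; BW = Δω/(2π) = 1960 Hz.

(a) f₀ = 352.7 Hz  (b) Q = 0.1799  (c) BW = 1960 Hz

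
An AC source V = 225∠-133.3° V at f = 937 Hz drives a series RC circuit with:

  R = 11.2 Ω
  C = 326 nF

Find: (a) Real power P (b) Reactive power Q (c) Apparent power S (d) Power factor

Step 1 — Angular frequency: ω = 2π·f = 2π·937 = 5887 rad/s.
Step 2 — Component impedances:
  R: Z = R = 11.2 Ω
  C: Z = 1/(jωC) = -j/(ω·C) = 0 - j521 Ω
Step 3 — Series combination: Z_total = R + C = 11.2 - j521 Ω = 521.2∠-88.8° Ω.
Step 4 — Source phasor: V = 225∠-133.3° V = -154.3 - j163.7 V.
Step 5 — Current: I = V / Z = 0.3078 - j0.3028 A = 0.4317∠-44.5° A.
Step 6 — Complex power: S = V·I* = 2.088 - j97.12 VA.
Step 7 — Real power: P = Re(S) = 2.088 W.
Step 8 — Reactive power: Q = Im(S) = -97.12 VAR.
Step 9 — Apparent power: |S| = 97.14 VA.
Step 10 — Power factor: PF = P/|S| = 0.02149 (leading).

(a) P = 2.088 W  (b) Q = -97.12 VAR  (c) S = 97.14 VA  (d) PF = 0.02149 (leading)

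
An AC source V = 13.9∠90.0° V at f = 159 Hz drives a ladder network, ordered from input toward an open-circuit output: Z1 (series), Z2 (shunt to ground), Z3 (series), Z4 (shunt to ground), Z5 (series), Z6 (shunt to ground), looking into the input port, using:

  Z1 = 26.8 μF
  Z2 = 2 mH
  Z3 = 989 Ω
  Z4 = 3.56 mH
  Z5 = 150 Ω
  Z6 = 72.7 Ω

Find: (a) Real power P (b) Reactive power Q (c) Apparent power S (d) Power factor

Step 1 — Angular frequency: ω = 2π·f = 2π·159 = 999 rad/s.
Step 2 — Component impedances:
  Z1: Z = 1/(jωC) = -j/(ω·C) = 0 - j37.35 Ω
  Z2: Z = jωL = j·999·0.002 = 0 + j1.998 Ω
  Z3: Z = R = 989 Ω
  Z4: Z = jωL = j·999·0.00356 = 0 + j3.557 Ω
  Z5: Z = R = 150 Ω
  Z6: Z = R = 72.7 Ω
Step 3 — Ladder network (open output): work backward from the far end, alternating series and parallel combinations. Z_in = 0.004036 - j35.35 Ω = 35.35∠-90.0° Ω.
Step 4 — Source phasor: V = 13.9∠90.0° V = 0 + j13.9 V.
Step 5 — Current: I = V / Z = -0.3932 + j4.489e-05 A = 0.3932∠180.0° A.
Step 6 — Complex power: S = V·I* = 0.000624 - j5.465 VA.
Step 7 — Real power: P = Re(S) = 0.000624 W.
Step 8 — Reactive power: Q = Im(S) = -5.465 VAR.
Step 9 — Apparent power: |S| = 5.465 VA.
Step 10 — Power factor: PF = P/|S| = 0.0001142 (leading).

(a) P = 0.000624 W  (b) Q = -5.465 VAR  (c) S = 5.465 VA  (d) PF = 0.0001142 (leading)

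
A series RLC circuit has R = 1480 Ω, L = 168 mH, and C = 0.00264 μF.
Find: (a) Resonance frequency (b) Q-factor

Step 1 — Resonance condition Im(Z)=0 gives ω₀ = 1/√(LC).
Step 2 — ω₀ = 1/√(0.168·2.64e-09) = 4.748e+04 rad/s.
Step 3 — f₀ = ω₀/(2π) = 7557 Hz.
Step 4 — Series Q: Q = ω₀L/R = 4.748e+04·0.168/1480 = 5.39.

(a) f₀ = 7557 Hz  (b) Q = 5.39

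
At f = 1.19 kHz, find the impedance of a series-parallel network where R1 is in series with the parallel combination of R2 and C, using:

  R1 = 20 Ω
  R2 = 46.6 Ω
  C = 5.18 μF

Step 1 — Angular frequency: ω = 2π·f = 2π·1190 = 7477 rad/s.
Step 2 — Component impedances:
  R1: Z = R = 20 Ω
  R2: Z = R = 46.6 Ω
  C: Z = 1/(jωC) = -j/(ω·C) = 0 - j25.82 Ω
Step 3 — Parallel branch: R2 || C = 1/(1/R2 + 1/C) = 10.95 - j19.75 Ω.
Step 4 — Series with R1: Z_total = R1 + (R2 || C) = 30.95 - j19.75 Ω = 36.71∠-32.6° Ω.

Z = 30.95 - j19.75 Ω = 36.71∠-32.6° Ω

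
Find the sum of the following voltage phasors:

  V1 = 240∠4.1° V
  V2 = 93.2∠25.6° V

Step 1 — Convert each phasor to rectangular form:
  V1 = 240·(cos(4.1°) + j·sin(4.1°)) = 239.4 + j17.16 V
  V2 = 93.2·(cos(25.6°) + j·sin(25.6°)) = 84.05 + j40.27 V
Step 2 — Sum components: V_total = 323.4 + j57.43 V.
Step 3 — Convert to polar: |V_total| = 328.5 V, ∠V_total = 10.1°.

V_total = 328.5∠10.1° V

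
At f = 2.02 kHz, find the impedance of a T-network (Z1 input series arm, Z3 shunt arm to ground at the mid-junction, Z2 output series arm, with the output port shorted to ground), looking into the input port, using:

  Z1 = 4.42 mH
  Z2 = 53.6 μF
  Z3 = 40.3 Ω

Step 1 — Angular frequency: ω = 2π·f = 2π·2020 = 1.269e+04 rad/s.
Step 2 — Component impedances:
  Z1: Z = jωL = j·1.269e+04·0.00442 = 0 + j56.1 Ω
  Z2: Z = 1/(jωC) = -j/(ω·C) = 0 - j1.47 Ω
  Z3: Z = R = 40.3 Ω
Step 3 — With the output port shorted to ground, the output series arm Z2 runs from the junction to ground; the shunt arm Z3 also runs from the junction to ground. They appear in parallel: Z3 || Z2 = 0.05355 - j1.468 Ω.
Step 4 — Series with input arm Z1: Z_in = Z1 + (Z3 || Z2) = 0.05355 + j54.63 Ω = 54.63∠89.9° Ω.

Z = 0.05355 + j54.63 Ω = 54.63∠89.9° Ω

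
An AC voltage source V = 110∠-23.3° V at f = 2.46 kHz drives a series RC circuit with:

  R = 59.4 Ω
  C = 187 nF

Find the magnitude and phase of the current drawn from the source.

Step 1 — Angular frequency: ω = 2π·f = 2π·2460 = 1.546e+04 rad/s.
Step 2 — Component impedances:
  R: Z = R = 59.4 Ω
  C: Z = 1/(jωC) = -j/(ω·C) = 0 - j346 Ω
Step 3 — Series combination: Z_total = R + C = 59.4 - j346 Ω = 351∠-80.3° Ω.
Step 4 — Source phasor: V = 110∠-23.3° V = 101 - j43.51 V.
Step 5 — Ohm's law: I = V / Z_total = (101 - j43.51) / (59.4 - j346) = 0.1709 + j0.2627 A.
Step 6 — Convert to polar: |I| = 0.3134 A, ∠I = 57.0°.

I = 0.3134∠57.0° A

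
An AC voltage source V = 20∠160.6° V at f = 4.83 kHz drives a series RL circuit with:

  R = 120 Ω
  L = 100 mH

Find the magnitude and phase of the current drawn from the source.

Step 1 — Angular frequency: ω = 2π·f = 2π·4830 = 3.035e+04 rad/s.
Step 2 — Component impedances:
  R: Z = R = 120 Ω
  L: Z = jωL = j·3.035e+04·0.1 = 0 + j3035 Ω
Step 3 — Series combination: Z_total = R + L = 120 + j3035 Ω = 3037∠87.7° Ω.
Step 4 — Source phasor: V = 20∠160.6° V = -18.86 + j6.643 V.
Step 5 — Ohm's law: I = V / Z_total = (-18.86 + j6.643) / (120 + j3035) = 0.00194 + j0.006293 A.
Step 6 — Convert to polar: |I| = 0.006585 A, ∠I = 72.9°.

I = 0.006585∠72.9° A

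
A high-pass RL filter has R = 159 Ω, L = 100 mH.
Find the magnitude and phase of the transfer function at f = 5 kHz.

Step 1 — Angular frequency: ω = 2π·5000 = 3.142e+04 rad/s.
Step 2 — Transfer function: H(jω) = jωL/(R + jωL).
Step 3 — Numerator jωL = j·3142; denominator R + jωL = 159 + j3142.
Step 4 — H = 0.9974 + j0.05048.
Step 5 — Magnitude: |H| = 0.9987 (-0.0 dB); phase: φ = 2.9°.

|H| = 0.9987 (-0.0 dB), φ = 2.9°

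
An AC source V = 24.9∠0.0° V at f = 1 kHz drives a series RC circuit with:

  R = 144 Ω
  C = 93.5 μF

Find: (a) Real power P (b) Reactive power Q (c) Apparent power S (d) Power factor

Step 1 — Angular frequency: ω = 2π·f = 2π·1000 = 6283 rad/s.
Step 2 — Component impedances:
  R: Z = R = 144 Ω
  C: Z = 1/(jωC) = -j/(ω·C) = 0 - j1.702 Ω
Step 3 — Series combination: Z_total = R + C = 144 - j1.702 Ω = 144∠-0.7° Ω.
Step 4 — Source phasor: V = 24.9∠0.0° V = 24.9 V.
Step 5 — Current: I = V / Z = 0.1729 + j0.002044 A = 0.1729∠0.7° A.
Step 6 — Complex power: S = V·I* = 4.305 - j0.05089 VA.
Step 7 — Real power: P = Re(S) = 4.305 W.
Step 8 — Reactive power: Q = Im(S) = -0.05089 VAR.
Step 9 — Apparent power: |S| = 4.305 VA.
Step 10 — Power factor: PF = P/|S| = 0.9999 (leading).

(a) P = 4.305 W  (b) Q = -0.05089 VAR  (c) S = 4.305 VA  (d) PF = 0.9999 (leading)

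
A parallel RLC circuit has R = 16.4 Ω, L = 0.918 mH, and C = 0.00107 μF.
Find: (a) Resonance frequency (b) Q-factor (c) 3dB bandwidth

Step 1 — Resonance: ω₀ = 1/√(LC) = 1/√(0.000918·1.07e-09) = 1.009e+06 rad/s.
Step 2 — f₀ = ω₀/(2π) = 1.606e+05 Hz.
Step 3 — Parallel Q: Q = R/(ω₀L) = 16.4/(1.009e+06·0.000918) = 0.01771.
Step 4 — Bandwidth: Δω = ω₀/Q = 5.699e+07 rad/s; BW = Δω/(2π) = 9.07e+06 Hz.

(a) f₀ = 1.606e+05 Hz  (b) Q = 0.01771  (c) BW = 9.07e+06 Hz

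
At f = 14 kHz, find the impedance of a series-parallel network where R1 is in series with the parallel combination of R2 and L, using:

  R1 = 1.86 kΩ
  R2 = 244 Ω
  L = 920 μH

Step 1 — Angular frequency: ω = 2π·f = 2π·1.4e+04 = 8.796e+04 rad/s.
Step 2 — Component impedances:
  R1: Z = R = 1860 Ω
  R2: Z = R = 244 Ω
  L: Z = jωL = j·8.796e+04·0.00092 = 0 + j80.93 Ω
Step 3 — Parallel branch: R2 || L = 1/(1/R2 + 1/L) = 24.18 + j72.91 Ω.
Step 4 — Series with R1: Z_total = R1 + (R2 || L) = 1884 + j72.91 Ω = 1886∠2.2° Ω.

Z = 1884 + j72.91 Ω = 1886∠2.2° Ω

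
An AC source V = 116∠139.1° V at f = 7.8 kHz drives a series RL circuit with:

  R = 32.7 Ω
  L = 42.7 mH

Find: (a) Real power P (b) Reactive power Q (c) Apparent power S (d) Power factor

Step 1 — Angular frequency: ω = 2π·f = 2π·7800 = 4.901e+04 rad/s.
Step 2 — Component impedances:
  R: Z = R = 32.7 Ω
  L: Z = jωL = j·4.901e+04·0.0427 = 0 + j2093 Ω
Step 3 — Series combination: Z_total = R + L = 32.7 + j2093 Ω = 2093∠89.1° Ω.
Step 4 — Source phasor: V = 116∠139.1° V = -87.68 + j75.95 V.
Step 5 — Current: I = V / Z = 0.03563 + j0.04245 A = 0.05542∠50.0° A.
Step 6 — Complex power: S = V·I* = 0.1005 + j6.428 VA.
Step 7 — Real power: P = Re(S) = 0.1005 W.
Step 8 — Reactive power: Q = Im(S) = 6.428 VAR.
Step 9 — Apparent power: |S| = 6.429 VA.
Step 10 — Power factor: PF = P/|S| = 0.01562 (lagging).

(a) P = 0.1005 W  (b) Q = 6.428 VAR  (c) S = 6.429 VA  (d) PF = 0.01562 (lagging)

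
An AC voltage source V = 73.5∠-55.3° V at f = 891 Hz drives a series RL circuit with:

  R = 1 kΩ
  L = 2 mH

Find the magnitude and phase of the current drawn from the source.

Step 1 — Angular frequency: ω = 2π·f = 2π·891 = 5598 rad/s.
Step 2 — Component impedances:
  R: Z = R = 1000 Ω
  L: Z = jωL = j·5598·0.002 = 0 + j11.2 Ω
Step 3 — Series combination: Z_total = R + L = 1000 + j11.2 Ω = 1000∠0.6° Ω.
Step 4 — Source phasor: V = 73.5∠-55.3° V = 41.84 - j60.43 V.
Step 5 — Ohm's law: I = V / Z_total = (41.84 - j60.43) / (1000 + j11.2) = 0.04116 - j0.06089 A.
Step 6 — Convert to polar: |I| = 0.0735 A, ∠I = -55.9°.

I = 0.0735∠-55.9° A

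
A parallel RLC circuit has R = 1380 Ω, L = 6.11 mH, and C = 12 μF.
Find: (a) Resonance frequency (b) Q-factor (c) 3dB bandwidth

Step 1 — Resonance: ω₀ = 1/√(LC) = 1/√(0.00611·1.2e-05) = 3693 rad/s.
Step 2 — f₀ = ω₀/(2π) = 587.8 Hz.
Step 3 — Parallel Q: Q = R/(ω₀L) = 1380/(3693·0.00611) = 61.16.
Step 4 — Bandwidth: Δω = ω₀/Q = 60.39 rad/s; BW = Δω/(2π) = 9.611 Hz.

(a) f₀ = 587.8 Hz  (b) Q = 61.16  (c) BW = 9.611 Hz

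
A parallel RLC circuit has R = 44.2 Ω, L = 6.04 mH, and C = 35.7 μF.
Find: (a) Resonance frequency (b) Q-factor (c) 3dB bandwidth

Step 1 — Resonance: ω₀ = 1/√(LC) = 1/√(0.00604·3.57e-05) = 2154 rad/s.
Step 2 — f₀ = ω₀/(2π) = 342.7 Hz.
Step 3 — Parallel Q: Q = R/(ω₀L) = 44.2/(2154·0.00604) = 3.398.
Step 4 — Bandwidth: Δω = ω₀/Q = 633.7 rad/s; BW = Δω/(2π) = 100.9 Hz.

(a) f₀ = 342.7 Hz  (b) Q = 3.398  (c) BW = 100.9 Hz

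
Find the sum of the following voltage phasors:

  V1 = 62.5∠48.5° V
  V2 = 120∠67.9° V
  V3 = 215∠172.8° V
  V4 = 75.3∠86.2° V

Step 1 — Convert each phasor to rectangular form:
  V1 = 62.5·(cos(48.5°) + j·sin(48.5°)) = 41.41 + j46.81 V
  V2 = 120·(cos(67.9°) + j·sin(67.9°)) = 45.15 + j111.2 V
  V3 = 215·(cos(172.8°) + j·sin(172.8°)) = -213.3 + j26.95 V
  V4 = 75.3·(cos(86.2°) + j·sin(86.2°)) = 4.99 + j75.13 V
Step 2 — Sum components: V_total = -121.8 + j260.1 V.
Step 3 — Convert to polar: |V_total| = 287.2 V, ∠V_total = 115.1°.

V_total = 287.2∠115.1° V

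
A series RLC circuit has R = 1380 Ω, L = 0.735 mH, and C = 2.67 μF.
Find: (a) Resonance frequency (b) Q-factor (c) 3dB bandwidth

Step 1 — Resonance: ω₀ = 1/√(LC) = 1/√(0.000735·2.67e-06) = 2.257e+04 rad/s.
Step 2 — f₀ = ω₀/(2π) = 3593 Hz.
Step 3 — Series Q: Q = ω₀L/R = 2.257e+04·0.000735/1380 = 0.01202.
Step 4 — Bandwidth: Δω = ω₀/Q = 1.878e+06 rad/s; BW = Δω/(2π) = 2.988e+05 Hz.

(a) f₀ = 3593 Hz  (b) Q = 0.01202  (c) BW = 2.988e+05 Hz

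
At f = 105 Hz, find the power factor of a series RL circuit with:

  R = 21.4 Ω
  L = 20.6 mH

Step 1 — Angular frequency: ω = 2π·f = 2π·105 = 659.7 rad/s.
Step 2 — Component impedances:
  R: Z = R = 21.4 Ω
  L: Z = jωL = j·659.7·0.0206 = 0 + j13.59 Ω
Step 3 — Series combination: Z_total = R + L = 21.4 + j13.59 Ω = 25.35∠32.4° Ω.
Step 4 — Power factor: PF = cos(φ) = Re(Z)/|Z| = 21.4/25.35 = 0.8442.
Step 5 — Type: Im(Z) = 13.59 ⇒ lagging (phase φ = 32.4°).

PF = 0.8442 (lagging, φ = 32.4°)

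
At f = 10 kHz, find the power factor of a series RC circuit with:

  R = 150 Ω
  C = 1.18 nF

Step 1 — Angular frequency: ω = 2π·f = 2π·1e+04 = 6.283e+04 rad/s.
Step 2 — Component impedances:
  R: Z = R = 150 Ω
  C: Z = 1/(jωC) = -j/(ω·C) = 0 - j1.349e+04 Ω
Step 3 — Series combination: Z_total = R + C = 150 - j1.349e+04 Ω = 1.349e+04∠-89.4° Ω.
Step 4 — Power factor: PF = cos(φ) = Re(Z)/|Z| = 150/1.349e+04 = 0.01112.
Step 5 — Type: Im(Z) = -1.349e+04 ⇒ leading (phase φ = -89.4°).

PF = 0.01112 (leading, φ = -89.4°)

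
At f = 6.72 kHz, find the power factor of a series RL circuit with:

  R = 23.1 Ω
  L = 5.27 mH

Step 1 — Angular frequency: ω = 2π·f = 2π·6720 = 4.222e+04 rad/s.
Step 2 — Component impedances:
  R: Z = R = 23.1 Ω
  L: Z = jωL = j·4.222e+04·0.00527 = 0 + j222.5 Ω
Step 3 — Series combination: Z_total = R + L = 23.1 + j222.5 Ω = 223.7∠84.1° Ω.
Step 4 — Power factor: PF = cos(φ) = Re(Z)/|Z| = 23.1/223.7 = 0.1033.
Step 5 — Type: Im(Z) = 222.5 ⇒ lagging (phase φ = 84.1°).

PF = 0.1033 (lagging, φ = 84.1°)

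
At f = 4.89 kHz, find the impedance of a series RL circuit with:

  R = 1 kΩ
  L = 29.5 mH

Step 1 — Angular frequency: ω = 2π·f = 2π·4890 = 3.072e+04 rad/s.
Step 2 — Component impedances:
  R: Z = R = 1000 Ω
  L: Z = jωL = j·3.072e+04·0.0295 = 0 + j906.4 Ω
Step 3 — Series combination: Z_total = R + L = 1000 + j906.4 Ω = 1350∠42.2° Ω.

Z = 1000 + j906.4 Ω = 1350∠42.2° Ω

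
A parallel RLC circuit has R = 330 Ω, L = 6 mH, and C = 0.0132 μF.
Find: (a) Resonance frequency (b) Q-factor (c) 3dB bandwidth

Step 1 — Resonance: ω₀ = 1/√(LC) = 1/√(0.006·1.32e-08) = 1.124e+05 rad/s.
Step 2 — f₀ = ω₀/(2π) = 1.788e+04 Hz.
Step 3 — Parallel Q: Q = R/(ω₀L) = 330/(1.124e+05·0.006) = 0.4895.
Step 4 — Bandwidth: Δω = ω₀/Q = 2.296e+05 rad/s; BW = Δω/(2π) = 3.654e+04 Hz.

(a) f₀ = 1.788e+04 Hz  (b) Q = 0.4895  (c) BW = 3.654e+04 Hz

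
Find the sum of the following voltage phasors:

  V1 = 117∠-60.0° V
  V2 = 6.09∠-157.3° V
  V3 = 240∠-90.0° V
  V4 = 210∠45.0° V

Step 1 — Convert each phasor to rectangular form:
  V1 = 117·(cos(-60.0°) + j·sin(-60.0°)) = 58.5 - j101.3 V
  V2 = 6.09·(cos(-157.3°) + j·sin(-157.3°)) = -5.618 - j2.35 V
  V3 = 240·(cos(-90.0°) + j·sin(-90.0°)) = 0 - j240 V
  V4 = 210·(cos(45.0°) + j·sin(45.0°)) = 148.5 + j148.5 V
Step 2 — Sum components: V_total = 201.4 - j195.2 V.
Step 3 — Convert to polar: |V_total| = 280.4 V, ∠V_total = -44.1°.

V_total = 280.4∠-44.1° V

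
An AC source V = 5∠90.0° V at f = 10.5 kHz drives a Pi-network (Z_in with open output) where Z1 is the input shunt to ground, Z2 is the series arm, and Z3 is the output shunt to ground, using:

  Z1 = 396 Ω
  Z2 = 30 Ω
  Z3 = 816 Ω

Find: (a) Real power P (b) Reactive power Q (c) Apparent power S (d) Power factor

Step 1 — Angular frequency: ω = 2π·f = 2π·1.05e+04 = 6.597e+04 rad/s.
Step 2 — Component impedances:
  Z1: Z = R = 396 Ω
  Z2: Z = R = 30 Ω
  Z3: Z = R = 816 Ω
Step 3 — With open output, the series arm Z2 and the output shunt Z3 appear in series to ground: Z2 + Z3 = 846 Ω.
Step 4 — Parallel with input shunt Z1: Z_in = Z1 || (Z2 + Z3) = 269.7 Ω = 269.7∠0.0° Ω.
Step 5 — Source phasor: V = 5∠90.0° V = 0 + j5 V.
Step 6 — Current: I = V / Z = 0 + j0.01854 A = 0.01854∠90.0° A.
Step 7 — Complex power: S = V·I* = 0.09268 VA.
Step 8 — Real power: P = Re(S) = 0.09268 W.
Step 9 — Reactive power: Q = Im(S) = 0 VAR.
Step 10 — Apparent power: |S| = 0.09268 VA.
Step 11 — Power factor: PF = P/|S| = 1 (unity).

(a) P = 0.09268 W  (b) Q = 0 VAR  (c) S = 0.09268 VA  (d) PF = 1 (unity)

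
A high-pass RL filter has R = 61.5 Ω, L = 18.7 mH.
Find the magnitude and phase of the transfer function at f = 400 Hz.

Step 1 — Angular frequency: ω = 2π·400 = 2513 rad/s.
Step 2 — Transfer function: H(jω) = jωL/(R + jωL).
Step 3 — Numerator jωL = j·47; denominator R + jωL = 61.5 + j47.
Step 4 — H = 0.3687 + j0.4824.
Step 5 — Magnitude: |H| = 0.6072 (-4.3 dB); phase: φ = 52.6°.

|H| = 0.6072 (-4.3 dB), φ = 52.6°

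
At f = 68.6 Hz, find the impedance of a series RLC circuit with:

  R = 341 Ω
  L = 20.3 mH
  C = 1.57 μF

Step 1 — Angular frequency: ω = 2π·f = 2π·68.6 = 431 rad/s.
Step 2 — Component impedances:
  R: Z = R = 341 Ω
  L: Z = jωL = j·431·0.0203 = 0 + j8.75 Ω
  C: Z = 1/(jωC) = -j/(ω·C) = 0 - j1478 Ω
Step 3 — Series combination: Z_total = R + L + C = 341 - j1469 Ω = 1508∠-76.9° Ω.

Z = 341 - j1469 Ω = 1508∠-76.9° Ω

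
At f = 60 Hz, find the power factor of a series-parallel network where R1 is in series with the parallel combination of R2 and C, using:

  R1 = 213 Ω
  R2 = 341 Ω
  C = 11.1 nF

Step 1 — Angular frequency: ω = 2π·f = 2π·60 = 377 rad/s.
Step 2 — Component impedances:
  R1: Z = R = 213 Ω
  R2: Z = R = 341 Ω
  C: Z = 1/(jωC) = -j/(ω·C) = 0 - j2.39e+05 Ω
Step 3 — Parallel branch: R2 || C = 1/(1/R2 + 1/C) = 341 - j0.4866 Ω.
Step 4 — Series with R1: Z_total = R1 + (R2 || C) = 554 - j0.4866 Ω = 554∠-0.1° Ω.
Step 5 — Power factor: PF = cos(φ) = Re(Z)/|Z| = 554/554 = 1.
Step 6 — Type: Im(Z) = -0.4866 ⇒ leading (phase φ = -0.1°).

PF = 1 (leading, φ = -0.1°)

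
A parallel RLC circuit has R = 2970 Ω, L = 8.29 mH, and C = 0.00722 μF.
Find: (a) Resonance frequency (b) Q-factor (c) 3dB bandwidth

Step 1 — Resonance: ω₀ = 1/√(LC) = 1/√(0.00829·7.22e-09) = 1.293e+05 rad/s.
Step 2 — f₀ = ω₀/(2π) = 2.057e+04 Hz.
Step 3 — Parallel Q: Q = R/(ω₀L) = 2970/(1.293e+05·0.00829) = 2.772.
Step 4 — Bandwidth: Δω = ω₀/Q = 4.663e+04 rad/s; BW = Δω/(2π) = 7422 Hz.

(a) f₀ = 2.057e+04 Hz  (b) Q = 2.772  (c) BW = 7422 Hz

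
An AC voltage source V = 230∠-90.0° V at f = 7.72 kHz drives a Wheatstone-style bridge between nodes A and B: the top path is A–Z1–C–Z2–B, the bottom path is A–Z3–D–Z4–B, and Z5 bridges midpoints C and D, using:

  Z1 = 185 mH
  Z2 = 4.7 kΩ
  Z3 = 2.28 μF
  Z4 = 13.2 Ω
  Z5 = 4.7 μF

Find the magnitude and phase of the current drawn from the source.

Step 1 — Angular frequency: ω = 2π·f = 2π·7720 = 4.851e+04 rad/s.
Step 2 — Component impedances:
  Z1: Z = jωL = j·4.851e+04·0.185 = 0 + j8974 Ω
  Z2: Z = R = 4700 Ω
  Z3: Z = 1/(jωC) = -j/(ω·C) = 0 - j9.042 Ω
  Z4: Z = R = 13.2 Ω
  Z5: Z = 1/(jωC) = -j/(ω·C) = 0 - j4.386 Ω
Step 3 — Bridge requires nodal analysis (the Z5 bridge couples midpoints C and D, so the two paths cannot be reduced to a simple series/parallel combination). Setting node B to ground and injecting 1 A at node A, the 3-node admittance system at A, C, D solves to V_A = Z_AB = 13.16 - j9.051 Ω = 15.97∠-34.5° Ω.
Step 4 — Source phasor: V = 230∠-90.0° V = 0 - j230 V.
Step 5 — Ohm's law: I = V / Z_total = (0 - j230) / (13.16 - j9.051) = 8.158 - j11.86 A.
Step 6 — Convert to polar: |I| = 14.4 A, ∠I = -55.5°.

I = 14.4∠-55.5° A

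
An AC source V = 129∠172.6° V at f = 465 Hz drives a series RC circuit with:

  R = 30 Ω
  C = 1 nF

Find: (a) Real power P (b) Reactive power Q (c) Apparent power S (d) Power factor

Step 1 — Angular frequency: ω = 2π·f = 2π·465 = 2922 rad/s.
Step 2 — Component impedances:
  R: Z = R = 30 Ω
  C: Z = 1/(jωC) = -j/(ω·C) = 0 - j3.423e+05 Ω
Step 3 — Series combination: Z_total = R + C = 30 - j3.423e+05 Ω = 3.423e+05∠-90.0° Ω.
Step 4 — Source phasor: V = 129∠172.6° V = -127.9 + j16.61 V.
Step 5 — Current: I = V / Z = -4.858e-05 - j0.0003738 A = 0.0003769∠-97.4° A.
Step 6 — Complex power: S = V·I* = 4.262e-06 - j0.04862 VA.
Step 7 — Real power: P = Re(S) = 4.262e-06 W.
Step 8 — Reactive power: Q = Im(S) = -0.04862 VAR.
Step 9 — Apparent power: |S| = 0.04862 VA.
Step 10 — Power factor: PF = P/|S| = 8.765e-05 (leading).

(a) P = 4.262e-06 W  (b) Q = -0.04862 VAR  (c) S = 0.04862 VA  (d) PF = 8.765e-05 (leading)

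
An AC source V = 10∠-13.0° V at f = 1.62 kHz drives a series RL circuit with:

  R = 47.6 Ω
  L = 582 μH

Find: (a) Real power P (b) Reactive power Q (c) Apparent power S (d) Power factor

Step 1 — Angular frequency: ω = 2π·f = 2π·1620 = 1.018e+04 rad/s.
Step 2 — Component impedances:
  R: Z = R = 47.6 Ω
  L: Z = jωL = j·1.018e+04·0.000582 = 0 + j5.924 Ω
Step 3 — Series combination: Z_total = R + L = 47.6 + j5.924 Ω = 47.97∠7.1° Ω.
Step 4 — Source phasor: V = 10∠-13.0° V = 9.744 - j2.25 V.
Step 5 — Current: I = V / Z = 0.1958 - j0.07163 A = 0.2085∠-20.1° A.
Step 6 — Complex power: S = V·I* = 2.069 + j0.2575 VA.
Step 7 — Real power: P = Re(S) = 2.069 W.
Step 8 — Reactive power: Q = Im(S) = 0.2575 VAR.
Step 9 — Apparent power: |S| = 2.085 VA.
Step 10 — Power factor: PF = P/|S| = 0.9923 (lagging).

(a) P = 2.069 W  (b) Q = 0.2575 VAR  (c) S = 2.085 VA  (d) PF = 0.9923 (lagging)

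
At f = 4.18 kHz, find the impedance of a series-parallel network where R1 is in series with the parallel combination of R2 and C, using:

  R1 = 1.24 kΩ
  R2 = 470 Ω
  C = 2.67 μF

Step 1 — Angular frequency: ω = 2π·f = 2π·4180 = 2.626e+04 rad/s.
Step 2 — Component impedances:
  R1: Z = R = 1240 Ω
  R2: Z = R = 470 Ω
  C: Z = 1/(jωC) = -j/(ω·C) = 0 - j14.26 Ω
Step 3 — Parallel branch: R2 || C = 1/(1/R2 + 1/C) = 0.4323 - j14.25 Ω.
Step 4 — Series with R1: Z_total = R1 + (R2 || C) = 1240 - j14.25 Ω = 1241∠-0.7° Ω.

Z = 1240 - j14.25 Ω = 1241∠-0.7° Ω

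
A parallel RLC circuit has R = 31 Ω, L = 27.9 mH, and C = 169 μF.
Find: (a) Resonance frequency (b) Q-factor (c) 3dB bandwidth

Step 1 — Resonance: ω₀ = 1/√(LC) = 1/√(0.0279·0.000169) = 460.5 rad/s.
Step 2 — f₀ = ω₀/(2π) = 73.3 Hz.
Step 3 — Parallel Q: Q = R/(ω₀L) = 31/(460.5·0.0279) = 2.413.
Step 4 — Bandwidth: Δω = ω₀/Q = 190.9 rad/s; BW = Δω/(2π) = 30.38 Hz.

(a) f₀ = 73.3 Hz  (b) Q = 2.413  (c) BW = 30.38 Hz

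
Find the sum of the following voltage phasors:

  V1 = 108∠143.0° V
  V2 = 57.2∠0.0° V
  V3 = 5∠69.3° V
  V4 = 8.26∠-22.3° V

Step 1 — Convert each phasor to rectangular form:
  V1 = 108·(cos(143.0°) + j·sin(143.0°)) = -86.25 + j65 V
  V2 = 57.2·(cos(0.0°) + j·sin(0.0°)) = 57.2 V
  V3 = 5·(cos(69.3°) + j·sin(69.3°)) = 1.767 + j4.677 V
  V4 = 8.26·(cos(-22.3°) + j·sin(-22.3°)) = 7.642 - j3.134 V
Step 2 — Sum components: V_total = -19.64 + j66.54 V.
Step 3 — Convert to polar: |V_total| = 69.38 V, ∠V_total = 106.4°.

V_total = 69.38∠106.4° V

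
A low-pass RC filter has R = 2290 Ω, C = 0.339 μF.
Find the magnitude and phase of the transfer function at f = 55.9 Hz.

Step 1 — Angular frequency: ω = 2π·55.9 = 351.2 rad/s.
Step 2 — Transfer function: H(jω) = 1/(1 + jωRC).
Step 3 — Denominator: 1 + jωRC = 1 + j·351.2·2290·3.39e-07 = 1 + j0.2727.
Step 4 — H = 0.9308 - j0.2538.
Step 5 — Magnitude: |H| = 0.9648 (-0.3 dB); phase: φ = -15.3°.

|H| = 0.9648 (-0.3 dB), φ = -15.3°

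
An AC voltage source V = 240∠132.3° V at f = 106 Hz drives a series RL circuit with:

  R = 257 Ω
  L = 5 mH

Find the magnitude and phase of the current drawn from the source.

Step 1 — Angular frequency: ω = 2π·f = 2π·106 = 666 rad/s.
Step 2 — Component impedances:
  R: Z = R = 257 Ω
  L: Z = jωL = j·666·0.005 = 0 + j3.33 Ω
Step 3 — Series combination: Z_total = R + L = 257 + j3.33 Ω = 257∠0.7° Ω.
Step 4 — Source phasor: V = 240∠132.3° V = -161.5 + j177.5 V.
Step 5 — Ohm's law: I = V / Z_total = (-161.5 + j177.5) / (257 + j3.33) = -0.6194 + j0.6987 A.
Step 6 — Convert to polar: |I| = 0.9338 A, ∠I = 131.6°.

I = 0.9338∠131.6° A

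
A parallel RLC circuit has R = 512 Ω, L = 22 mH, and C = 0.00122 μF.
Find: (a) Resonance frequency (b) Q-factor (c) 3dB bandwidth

Step 1 — Resonance: ω₀ = 1/√(LC) = 1/√(0.022·1.22e-09) = 1.93e+05 rad/s.
Step 2 — f₀ = ω₀/(2π) = 3.072e+04 Hz.
Step 3 — Parallel Q: Q = R/(ω₀L) = 512/(1.93e+05·0.022) = 0.1206.
Step 4 — Bandwidth: Δω = ω₀/Q = 1.601e+06 rad/s; BW = Δω/(2π) = 2.548e+05 Hz.

(a) f₀ = 3.072e+04 Hz  (b) Q = 0.1206  (c) BW = 2.548e+05 Hz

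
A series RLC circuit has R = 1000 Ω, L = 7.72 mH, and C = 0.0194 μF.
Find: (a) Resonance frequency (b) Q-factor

Step 1 — Resonance condition Im(Z)=0 gives ω₀ = 1/√(LC).
Step 2 — ω₀ = 1/√(0.00772·1.94e-08) = 8.171e+04 rad/s.
Step 3 — f₀ = ω₀/(2π) = 1.301e+04 Hz.
Step 4 — Series Q: Q = ω₀L/R = 8.171e+04·0.00772/1000 = 0.6308.

(a) f₀ = 1.301e+04 Hz  (b) Q = 0.6308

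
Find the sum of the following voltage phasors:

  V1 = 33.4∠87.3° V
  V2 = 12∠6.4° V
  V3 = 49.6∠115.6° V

Step 1 — Convert each phasor to rectangular form:
  V1 = 33.4·(cos(87.3°) + j·sin(87.3°)) = 1.573 + j33.36 V
  V2 = 12·(cos(6.4°) + j·sin(6.4°)) = 11.93 + j1.338 V
  V3 = 49.6·(cos(115.6°) + j·sin(115.6°)) = -21.43 + j44.73 V
Step 2 — Sum components: V_total = -7.933 + j79.43 V.
Step 3 — Convert to polar: |V_total| = 79.83 V, ∠V_total = 95.7°.

V_total = 79.83∠95.7° V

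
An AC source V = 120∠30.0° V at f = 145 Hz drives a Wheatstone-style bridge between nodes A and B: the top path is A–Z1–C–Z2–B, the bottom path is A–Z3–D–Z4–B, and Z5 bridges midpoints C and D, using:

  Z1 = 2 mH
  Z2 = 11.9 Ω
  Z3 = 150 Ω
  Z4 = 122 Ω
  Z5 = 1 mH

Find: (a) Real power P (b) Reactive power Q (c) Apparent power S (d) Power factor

Step 1 — Angular frequency: ω = 2π·f = 2π·145 = 911.1 rad/s.
Step 2 — Component impedances:
  Z1: Z = jωL = j·911.1·0.002 = 0 + j1.822 Ω
  Z2: Z = R = 11.9 Ω
  Z3: Z = R = 150 Ω
  Z4: Z = R = 122 Ω
  Z5: Z = jωL = j·911.1·0.001 = 0 + j0.9111 Ω
Step 3 — Bridge requires nodal analysis (the Z5 bridge couples midpoints C and D, so the two paths cannot be reduced to a simple series/parallel combination). Setting node B to ground and injecting 1 A at node A, the 3-node admittance system at A, C, D solves to V_A = Z_AB = 10.87 + j1.829 Ω = 11.02∠9.6° Ω.
Step 4 — Source phasor: V = 120∠30.0° V = 103.9 + j60 V.
Step 5 — Current: I = V / Z = 10.2 + j3.804 A = 10.89∠20.4° A.
Step 6 — Complex power: S = V·I* = 1289 + j216.9 VA.
Step 7 — Real power: P = Re(S) = 1289 W.
Step 8 — Reactive power: Q = Im(S) = 216.9 VAR.
Step 9 — Apparent power: |S| = 1307 VA.
Step 10 — Power factor: PF = P/|S| = 0.9861 (lagging).

(a) P = 1289 W  (b) Q = 216.9 VAR  (c) S = 1307 VA  (d) PF = 0.9861 (lagging)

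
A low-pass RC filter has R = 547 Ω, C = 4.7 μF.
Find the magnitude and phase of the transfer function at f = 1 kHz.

Step 1 — Angular frequency: ω = 2π·1000 = 6283 rad/s.
Step 2 — Transfer function: H(jω) = 1/(1 + jωRC).
Step 3 — Denominator: 1 + jωRC = 1 + j·6283·547·4.7e-06 = 1 + j16.15.
Step 4 — H = 0.003818 - j0.06167.
Step 5 — Magnitude: |H| = 0.06179 (-24.2 dB); phase: φ = -86.5°.

|H| = 0.06179 (-24.2 dB), φ = -86.5°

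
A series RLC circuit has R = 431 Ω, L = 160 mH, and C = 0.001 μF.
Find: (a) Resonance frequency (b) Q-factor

Step 1 — Resonance condition Im(Z)=0 gives ω₀ = 1/√(LC).
Step 2 — ω₀ = 1/√(0.16·1e-09) = 7.906e+04 rad/s.
Step 3 — f₀ = ω₀/(2π) = 1.258e+04 Hz.
Step 4 — Series Q: Q = ω₀L/R = 7.906e+04·0.16/431 = 29.35.

(a) f₀ = 1.258e+04 Hz  (b) Q = 29.35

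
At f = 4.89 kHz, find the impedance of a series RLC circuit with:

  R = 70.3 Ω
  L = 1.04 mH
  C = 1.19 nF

Step 1 — Angular frequency: ω = 2π·f = 2π·4890 = 3.072e+04 rad/s.
Step 2 — Component impedances:
  R: Z = R = 70.3 Ω
  L: Z = jωL = j·3.072e+04·0.00104 = 0 + j31.95 Ω
  C: Z = 1/(jωC) = -j/(ω·C) = 0 - j2.735e+04 Ω
Step 3 — Series combination: Z_total = R + L + C = 70.3 - j2.732e+04 Ω = 2.732e+04∠-89.9° Ω.

Z = 70.3 - j2.732e+04 Ω = 2.732e+04∠-89.9° Ω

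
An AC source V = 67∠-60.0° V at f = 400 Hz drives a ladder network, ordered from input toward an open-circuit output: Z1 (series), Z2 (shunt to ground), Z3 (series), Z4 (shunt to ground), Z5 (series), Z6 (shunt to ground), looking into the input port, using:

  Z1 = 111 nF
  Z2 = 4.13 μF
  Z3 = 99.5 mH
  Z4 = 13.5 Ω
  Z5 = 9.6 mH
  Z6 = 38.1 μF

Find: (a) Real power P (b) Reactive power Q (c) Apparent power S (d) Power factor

Step 1 — Angular frequency: ω = 2π·f = 2π·400 = 2513 rad/s.
Step 2 — Component impedances:
  Z1: Z = 1/(jωC) = -j/(ω·C) = 0 - j3585 Ω
  Z2: Z = 1/(jωC) = -j/(ω·C) = 0 - j96.34 Ω
  Z3: Z = jωL = j·2513·0.0995 = 0 + j250.1 Ω
  Z4: Z = R = 13.5 Ω
  Z5: Z = jωL = j·2513·0.0096 = 0 + j24.13 Ω
  Z6: Z = 1/(jωC) = -j/(ω·C) = 0 - j10.44 Ω
Step 3 — Ladder network (open output): work backward from the far end, alternating series and parallel combinations. Z_in = 2.461 - j3739 Ω = 3739∠-90.0° Ω.
Step 4 — Source phasor: V = 67∠-60.0° V = 33.5 - j58.02 V.
Step 5 — Current: I = V / Z = 0.01553 + j0.00895 A = 0.01792∠30.0° A.
Step 6 — Complex power: S = V·I* = 0.0007904 - j1.201 VA.
Step 7 — Real power: P = Re(S) = 0.0007904 W.
Step 8 — Reactive power: Q = Im(S) = -1.201 VAR.
Step 9 — Apparent power: |S| = 1.201 VA.
Step 10 — Power factor: PF = P/|S| = 0.0006583 (leading).

(a) P = 0.0007904 W  (b) Q = -1.201 VAR  (c) S = 1.201 VA  (d) PF = 0.0006583 (leading)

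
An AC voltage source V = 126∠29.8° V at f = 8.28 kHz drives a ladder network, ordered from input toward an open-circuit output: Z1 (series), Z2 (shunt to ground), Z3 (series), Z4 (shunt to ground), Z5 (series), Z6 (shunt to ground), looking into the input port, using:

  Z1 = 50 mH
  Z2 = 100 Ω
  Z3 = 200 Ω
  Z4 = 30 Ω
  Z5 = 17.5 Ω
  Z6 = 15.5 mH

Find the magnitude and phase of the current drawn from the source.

Step 1 — Angular frequency: ω = 2π·f = 2π·8280 = 5.202e+04 rad/s.
Step 2 — Component impedances:
  Z1: Z = jωL = j·5.202e+04·0.05 = 0 + j2601 Ω
  Z2: Z = R = 100 Ω
  Z3: Z = R = 200 Ω
  Z4: Z = R = 30 Ω
  Z5: Z = R = 17.5 Ω
  Z6: Z = jωL = j·5.202e+04·0.0155 = 0 + j806.4 Ω
Step 3 — Ladder network (open output): work backward from the far end, alternating series and parallel combinations. Z_in = 69.69 + j2601 Ω = 2602∠88.5° Ω.
Step 4 — Source phasor: V = 126∠29.8° V = 109.3 + j62.62 V.
Step 5 — Ohm's law: I = V / Z_total = (109.3 + j62.62) / (69.69 + j2601) = 0.02518 - j0.04136 A.
Step 6 — Convert to polar: |I| = 0.04842 A, ∠I = -58.7°.

I = 0.04842∠-58.7° A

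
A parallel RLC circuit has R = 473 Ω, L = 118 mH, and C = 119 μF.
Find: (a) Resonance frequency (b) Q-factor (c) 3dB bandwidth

Step 1 — Resonance: ω₀ = 1/√(LC) = 1/√(0.118·0.000119) = 266.9 rad/s.
Step 2 — f₀ = ω₀/(2π) = 42.47 Hz.
Step 3 — Parallel Q: Q = R/(ω₀L) = 473/(266.9·0.118) = 15.02.
Step 4 — Bandwidth: Δω = ω₀/Q = 17.77 rad/s; BW = Δω/(2π) = 2.828 Hz.

(a) f₀ = 42.47 Hz  (b) Q = 15.02  (c) BW = 2.828 Hz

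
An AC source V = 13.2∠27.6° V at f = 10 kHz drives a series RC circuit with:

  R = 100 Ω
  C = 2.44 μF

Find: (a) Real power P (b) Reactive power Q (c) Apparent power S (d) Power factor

Step 1 — Angular frequency: ω = 2π·f = 2π·1e+04 = 6.283e+04 rad/s.
Step 2 — Component impedances:
  R: Z = R = 100 Ω
  C: Z = 1/(jωC) = -j/(ω·C) = 0 - j6.523 Ω
Step 3 — Series combination: Z_total = R + C = 100 - j6.523 Ω = 100.2∠-3.7° Ω.
Step 4 — Source phasor: V = 13.2∠27.6° V = 11.7 + j6.116 V.
Step 5 — Current: I = V / Z = 0.1125 + j0.06849 A = 0.1317∠31.3° A.
Step 6 — Complex power: S = V·I* = 1.735 - j0.1132 VA.
Step 7 — Real power: P = Re(S) = 1.735 W.
Step 8 — Reactive power: Q = Im(S) = -0.1132 VAR.
Step 9 — Apparent power: |S| = 1.739 VA.
Step 10 — Power factor: PF = P/|S| = 0.9979 (leading).

(a) P = 1.735 W  (b) Q = -0.1132 VAR  (c) S = 1.739 VA  (d) PF = 0.9979 (leading)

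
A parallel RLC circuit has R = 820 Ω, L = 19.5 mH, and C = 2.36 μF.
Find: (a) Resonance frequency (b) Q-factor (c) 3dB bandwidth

Step 1 — Resonance: ω₀ = 1/√(LC) = 1/√(0.0195·2.36e-06) = 4662 rad/s.
Step 2 — f₀ = ω₀/(2π) = 741.9 Hz.
Step 3 — Parallel Q: Q = R/(ω₀L) = 820/(4662·0.0195) = 9.021.
Step 4 — Bandwidth: Δω = ω₀/Q = 516.7 rad/s; BW = Δω/(2π) = 82.24 Hz.

(a) f₀ = 741.9 Hz  (b) Q = 9.021  (c) BW = 82.24 Hz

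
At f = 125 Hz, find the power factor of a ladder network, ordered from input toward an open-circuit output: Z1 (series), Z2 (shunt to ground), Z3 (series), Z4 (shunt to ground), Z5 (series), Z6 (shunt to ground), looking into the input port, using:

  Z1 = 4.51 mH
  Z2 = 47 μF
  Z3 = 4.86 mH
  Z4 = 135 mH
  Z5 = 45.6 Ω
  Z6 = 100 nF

Step 1 — Angular frequency: ω = 2π·f = 2π·125 = 785.4 rad/s.
Step 2 — Component impedances:
  Z1: Z = jωL = j·785.4·0.00451 = 0 + j3.542 Ω
  Z2: Z = 1/(jωC) = -j/(ω·C) = 0 - j27.09 Ω
  Z3: Z = jωL = j·785.4·0.00486 = 0 + j3.817 Ω
  Z4: Z = jωL = j·785.4·0.135 = 0 + j106 Ω
  Z5: Z = R = 45.6 Ω
  Z6: Z = 1/(jωC) = -j/(ω·C) = 0 - j1.273e+04 Ω
Step 3 — Ladder network (open output): work backward from the far end, alternating series and parallel combinations. Z_in = 0.0003373 - j32.32 Ω = 32.32∠-90.0° Ω.
Step 4 — Power factor: PF = cos(φ) = Re(Z)/|Z| = 0.00033728/32.322 = 1.043e-05.
Step 5 — Type: Im(Z) = -32.32 ⇒ leading (phase φ = -90.0°).

PF = 1.043e-05 (leading, φ = -90.0°)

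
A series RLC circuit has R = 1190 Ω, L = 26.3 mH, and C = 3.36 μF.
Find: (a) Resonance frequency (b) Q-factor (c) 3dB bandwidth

Step 1 — Resonance condition Im(Z)=0 gives ω₀ = 1/√(LC).
Step 2 — ω₀ = 1/√(0.0263·3.36e-06) = 3364 rad/s.
Step 3 — f₀ = ω₀/(2π) = 535.4 Hz.
Step 4 — Series Q: Q = ω₀L/R = 3364·0.0263/1190 = 0.07435.
Step 5 — 3dB bandwidth: Δω = ω₀/Q = 4.525e+04 rad/s; BW = Δω/(2π) = 7201 Hz.

(a) f₀ = 535.4 Hz  (b) Q = 0.07435  (c) BW = 7201 Hz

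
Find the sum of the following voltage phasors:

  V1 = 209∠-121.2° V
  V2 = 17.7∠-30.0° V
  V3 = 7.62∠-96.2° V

Step 1 — Convert each phasor to rectangular form:
  V1 = 209·(cos(-121.2°) + j·sin(-121.2°)) = -108.3 - j178.8 V
  V2 = 17.7·(cos(-30.0°) + j·sin(-30.0°)) = 15.33 - j8.85 V
  V3 = 7.62·(cos(-96.2°) + j·sin(-96.2°)) = -0.823 - j7.575 V
Step 2 — Sum components: V_total = -93.76 - j195.2 V.
Step 3 — Convert to polar: |V_total| = 216.5 V, ∠V_total = -115.7°.

V_total = 216.5∠-115.7° V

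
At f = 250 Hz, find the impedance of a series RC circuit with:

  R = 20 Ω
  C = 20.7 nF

Step 1 — Angular frequency: ω = 2π·f = 2π·250 = 1571 rad/s.
Step 2 — Component impedances:
  R: Z = R = 20 Ω
  C: Z = 1/(jωC) = -j/(ω·C) = 0 - j3.075e+04 Ω
Step 3 — Series combination: Z_total = R + C = 20 - j3.075e+04 Ω = 3.075e+04∠-90.0° Ω.

Z = 20 - j3.075e+04 Ω = 3.075e+04∠-90.0° Ω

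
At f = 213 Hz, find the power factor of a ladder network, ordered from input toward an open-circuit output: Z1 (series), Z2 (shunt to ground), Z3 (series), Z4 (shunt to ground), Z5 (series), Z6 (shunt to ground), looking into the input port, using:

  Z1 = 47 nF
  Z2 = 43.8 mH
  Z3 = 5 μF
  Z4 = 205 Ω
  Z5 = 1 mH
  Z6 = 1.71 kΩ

Step 1 — Angular frequency: ω = 2π·f = 2π·213 = 1338 rad/s.
Step 2 — Component impedances:
  Z1: Z = 1/(jωC) = -j/(ω·C) = 0 - j1.59e+04 Ω
  Z2: Z = jωL = j·1338·0.0438 = 0 + j58.62 Ω
  Z3: Z = 1/(jωC) = -j/(ω·C) = 0 - j149.4 Ω
  Z4: Z = R = 205 Ω
  Z5: Z = jωL = j·1338·0.001 = 0 + j1.338 Ω
  Z6: Z = R = 1710 Ω
Step 3 — Ladder network (open output): work backward from the far end, alternating series and parallel combinations. Z_in = 15.06 - j1.583e+04 Ω = 1.583e+04∠-89.9° Ω.
Step 4 — Power factor: PF = cos(φ) = Re(Z)/|Z| = 15.064/15832 = 0.0009515.
Step 5 — Type: Im(Z) = -1.583e+04 ⇒ leading (phase φ = -89.9°).

PF = 0.0009515 (leading, φ = -89.9°)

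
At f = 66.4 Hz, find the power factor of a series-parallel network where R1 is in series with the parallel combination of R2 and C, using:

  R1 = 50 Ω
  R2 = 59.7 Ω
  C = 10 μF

Step 1 — Angular frequency: ω = 2π·f = 2π·66.4 = 417.2 rad/s.
Step 2 — Component impedances:
  R1: Z = R = 50 Ω
  R2: Z = R = 59.7 Ω
  C: Z = 1/(jωC) = -j/(ω·C) = 0 - j239.7 Ω
Step 3 — Parallel branch: R2 || C = 1/(1/R2 + 1/C) = 56.21 - j14 Ω.
Step 4 — Series with R1: Z_total = R1 + (R2 || C) = 106.2 - j14 Ω = 107.1∠-7.5° Ω.
Step 5 — Power factor: PF = cos(φ) = Re(Z)/|Z| = 106.21/107.13 = 0.9914.
Step 6 — Type: Im(Z) = -14 ⇒ leading (phase φ = -7.5°).

PF = 0.9914 (leading, φ = -7.5°)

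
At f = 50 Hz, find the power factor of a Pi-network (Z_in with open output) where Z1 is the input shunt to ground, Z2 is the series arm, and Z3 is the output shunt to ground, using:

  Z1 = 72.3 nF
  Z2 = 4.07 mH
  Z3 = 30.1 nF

Step 1 — Angular frequency: ω = 2π·f = 2π·50 = 314.2 rad/s.
Step 2 — Component impedances:
  Z1: Z = 1/(jωC) = -j/(ω·C) = 0 - j4.403e+04 Ω
  Z2: Z = jωL = j·314.2·0.00407 = 0 + j1.279 Ω
  Z3: Z = 1/(jωC) = -j/(ω·C) = 0 - j1.058e+05 Ω
Step 3 — With open output, the series arm Z2 and the output shunt Z3 appear in series to ground: Z2 + Z3 = 0 - j1.057e+05 Ω.
Step 4 — Parallel with input shunt Z1: Z_in = Z1 || (Z2 + Z3) = 0 - j3.108e+04 Ω = 3.108e+04∠-90.0° Ω.
Step 5 — Power factor: PF = cos(φ) = Re(Z)/|Z| = 0/3.108e+04 = 0.
Step 6 — Type: Im(Z) = -3.108e+04 ⇒ leading (phase φ = -90.0°).

PF = 0 (leading, φ = -90.0°)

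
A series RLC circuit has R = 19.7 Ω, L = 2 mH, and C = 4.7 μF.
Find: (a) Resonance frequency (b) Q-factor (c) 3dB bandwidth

Step 1 — Resonance: ω₀ = 1/√(LC) = 1/√(0.002·4.7e-06) = 1.031e+04 rad/s.
Step 2 — f₀ = ω₀/(2π) = 1642 Hz.
Step 3 — Series Q: Q = ω₀L/R = 1.031e+04·0.002/19.7 = 1.047.
Step 4 — Bandwidth: Δω = ω₀/Q = 9850 rad/s; BW = Δω/(2π) = 1568 Hz.

(a) f₀ = 1642 Hz  (b) Q = 1.047  (c) BW = 1568 Hz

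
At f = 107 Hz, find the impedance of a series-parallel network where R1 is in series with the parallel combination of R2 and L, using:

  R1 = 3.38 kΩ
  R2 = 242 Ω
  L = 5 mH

Step 1 — Angular frequency: ω = 2π·f = 2π·107 = 672.3 rad/s.
Step 2 — Component impedances:
  R1: Z = R = 3380 Ω
  R2: Z = R = 242 Ω
  L: Z = jωL = j·672.3·0.005 = 0 + j3.362 Ω
Step 3 — Parallel branch: R2 || L = 1/(1/R2 + 1/L) = 0.04668 + j3.361 Ω.
Step 4 — Series with R1: Z_total = R1 + (R2 || L) = 3380 + j3.361 Ω = 3380∠0.1° Ω.

Z = 3380 + j3.361 Ω = 3380∠0.1° Ω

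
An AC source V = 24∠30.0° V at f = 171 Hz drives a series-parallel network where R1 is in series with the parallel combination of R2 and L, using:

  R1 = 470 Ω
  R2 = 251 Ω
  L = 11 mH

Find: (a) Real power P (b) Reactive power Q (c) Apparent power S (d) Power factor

Step 1 — Angular frequency: ω = 2π·f = 2π·171 = 1074 rad/s.
Step 2 — Component impedances:
  R1: Z = R = 470 Ω
  R2: Z = R = 251 Ω
  L: Z = jωL = j·1074·0.011 = 0 + j11.82 Ω
Step 3 — Parallel branch: R2 || L = 1/(1/R2 + 1/L) = 0.5553 + j11.79 Ω.
Step 4 — Series with R1: Z_total = R1 + (R2 || L) = 470.6 + j11.79 Ω = 470.7∠1.4° Ω.
Step 5 — Source phasor: V = 24∠30.0° V = 20.78 + j12 V.
Step 6 — Current: I = V / Z = 0.04478 + j0.02438 A = 0.05099∠28.6° A.
Step 7 — Complex power: S = V·I* = 1.223 + j0.03066 VA.
Step 8 — Real power: P = Re(S) = 1.223 W.
Step 9 — Reactive power: Q = Im(S) = 0.03066 VAR.
Step 10 — Apparent power: |S| = 1.224 VA.
Step 11 — Power factor: PF = P/|S| = 0.9997 (lagging).

(a) P = 1.223 W  (b) Q = 0.03066 VAR  (c) S = 1.224 VA  (d) PF = 0.9997 (lagging)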